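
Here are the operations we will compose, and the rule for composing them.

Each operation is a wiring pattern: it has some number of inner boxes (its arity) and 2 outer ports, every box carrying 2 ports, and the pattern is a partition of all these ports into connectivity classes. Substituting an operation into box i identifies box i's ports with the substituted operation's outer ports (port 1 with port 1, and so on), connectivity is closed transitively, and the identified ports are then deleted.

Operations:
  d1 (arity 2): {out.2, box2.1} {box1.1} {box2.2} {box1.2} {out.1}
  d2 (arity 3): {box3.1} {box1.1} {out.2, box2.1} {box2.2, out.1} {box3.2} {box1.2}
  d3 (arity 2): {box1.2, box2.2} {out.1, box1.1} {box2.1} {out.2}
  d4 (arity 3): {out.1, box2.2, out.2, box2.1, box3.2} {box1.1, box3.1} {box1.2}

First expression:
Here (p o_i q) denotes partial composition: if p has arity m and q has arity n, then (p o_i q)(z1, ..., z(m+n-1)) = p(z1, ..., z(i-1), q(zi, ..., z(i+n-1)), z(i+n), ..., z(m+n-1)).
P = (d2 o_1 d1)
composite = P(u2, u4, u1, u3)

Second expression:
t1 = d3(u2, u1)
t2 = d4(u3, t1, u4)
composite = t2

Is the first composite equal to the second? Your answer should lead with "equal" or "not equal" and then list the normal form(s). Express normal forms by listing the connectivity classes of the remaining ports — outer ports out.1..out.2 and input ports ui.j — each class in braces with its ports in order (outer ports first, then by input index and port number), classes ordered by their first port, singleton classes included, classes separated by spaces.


not equal — first {out.1, u1.2} {out.2, u1.1} {u2.1} {u2.2} {u3.1} {u3.2} {u4.1} {u4.2}, second {out.1, out.2, u2.1, u4.2} {u1.1} {u1.2, u2.2} {u3.1, u4.1} {u3.2}


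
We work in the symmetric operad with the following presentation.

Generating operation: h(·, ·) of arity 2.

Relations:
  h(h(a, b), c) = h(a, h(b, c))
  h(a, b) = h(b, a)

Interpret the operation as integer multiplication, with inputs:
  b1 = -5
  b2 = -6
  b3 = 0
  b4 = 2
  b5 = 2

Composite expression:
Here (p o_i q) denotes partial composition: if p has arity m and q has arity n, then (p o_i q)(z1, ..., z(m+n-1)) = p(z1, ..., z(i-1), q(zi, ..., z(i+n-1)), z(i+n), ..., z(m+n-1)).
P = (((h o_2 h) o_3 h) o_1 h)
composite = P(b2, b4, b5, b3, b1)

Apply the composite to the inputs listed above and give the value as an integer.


0

h(b2, b4) = -12
h(b3, b1) = 0
h(b5, h(b3, b1)) = 0
h(h(b2, b4), h(b5, h(b3, b1))) = 0


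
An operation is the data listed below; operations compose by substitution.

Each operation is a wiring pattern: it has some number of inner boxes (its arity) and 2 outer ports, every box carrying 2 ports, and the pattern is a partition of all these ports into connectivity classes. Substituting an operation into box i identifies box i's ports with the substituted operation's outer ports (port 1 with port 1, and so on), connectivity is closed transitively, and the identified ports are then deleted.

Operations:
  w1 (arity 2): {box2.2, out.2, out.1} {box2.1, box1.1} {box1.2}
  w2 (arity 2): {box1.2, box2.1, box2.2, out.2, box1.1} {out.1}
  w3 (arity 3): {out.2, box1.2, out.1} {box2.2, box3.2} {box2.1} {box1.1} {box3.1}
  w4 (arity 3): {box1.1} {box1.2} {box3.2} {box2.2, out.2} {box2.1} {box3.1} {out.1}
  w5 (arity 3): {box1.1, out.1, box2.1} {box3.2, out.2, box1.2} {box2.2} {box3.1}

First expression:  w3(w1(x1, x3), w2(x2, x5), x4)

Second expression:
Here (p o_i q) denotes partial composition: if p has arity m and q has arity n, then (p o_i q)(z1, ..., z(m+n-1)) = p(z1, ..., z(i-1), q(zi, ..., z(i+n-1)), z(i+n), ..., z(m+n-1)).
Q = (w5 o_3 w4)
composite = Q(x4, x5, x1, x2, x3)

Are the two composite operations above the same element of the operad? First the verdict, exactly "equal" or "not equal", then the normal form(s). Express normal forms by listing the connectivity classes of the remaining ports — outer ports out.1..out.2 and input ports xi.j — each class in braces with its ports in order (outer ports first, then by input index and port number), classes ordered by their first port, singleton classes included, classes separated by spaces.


Normal form of the first expression: {out.1, out.2, x3.2} {x1.1, x3.1} {x1.2} {x2.1, x2.2, x4.2, x5.1, x5.2} {x4.1}
Normal form of the second expression: {out.1, x4.1, x5.1} {out.2, x2.2, x4.2} {x1.1} {x1.2} {x2.1} {x3.1} {x3.2} {x5.2}
The forms do not match — not equal.

not equal — first {out.1, out.2, x3.2} {x1.1, x3.1} {x1.2} {x2.1, x2.2, x4.2, x5.1, x5.2} {x4.1}, second {out.1, x4.1, x5.1} {out.2, x2.2, x4.2} {x1.1} {x1.2} {x2.1} {x3.1} {x3.2} {x5.2}


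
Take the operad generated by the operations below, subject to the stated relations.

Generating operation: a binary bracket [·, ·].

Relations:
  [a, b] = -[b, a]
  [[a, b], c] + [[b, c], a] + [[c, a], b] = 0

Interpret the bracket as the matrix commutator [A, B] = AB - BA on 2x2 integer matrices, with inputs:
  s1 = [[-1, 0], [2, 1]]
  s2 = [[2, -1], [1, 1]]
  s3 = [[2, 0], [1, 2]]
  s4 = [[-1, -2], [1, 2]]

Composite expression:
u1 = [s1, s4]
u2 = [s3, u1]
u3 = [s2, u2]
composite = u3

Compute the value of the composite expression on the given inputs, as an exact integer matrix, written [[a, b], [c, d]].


[[-8, -8], [-16, 8]]

[s1, s4] = [[4, 4], [-4, -4]]
[s3, [s1, s4]] = [[-4, 0], [8, 4]]
[s2, [s3, [s1, s4]]] = [[-8, -8], [-16, 8]]


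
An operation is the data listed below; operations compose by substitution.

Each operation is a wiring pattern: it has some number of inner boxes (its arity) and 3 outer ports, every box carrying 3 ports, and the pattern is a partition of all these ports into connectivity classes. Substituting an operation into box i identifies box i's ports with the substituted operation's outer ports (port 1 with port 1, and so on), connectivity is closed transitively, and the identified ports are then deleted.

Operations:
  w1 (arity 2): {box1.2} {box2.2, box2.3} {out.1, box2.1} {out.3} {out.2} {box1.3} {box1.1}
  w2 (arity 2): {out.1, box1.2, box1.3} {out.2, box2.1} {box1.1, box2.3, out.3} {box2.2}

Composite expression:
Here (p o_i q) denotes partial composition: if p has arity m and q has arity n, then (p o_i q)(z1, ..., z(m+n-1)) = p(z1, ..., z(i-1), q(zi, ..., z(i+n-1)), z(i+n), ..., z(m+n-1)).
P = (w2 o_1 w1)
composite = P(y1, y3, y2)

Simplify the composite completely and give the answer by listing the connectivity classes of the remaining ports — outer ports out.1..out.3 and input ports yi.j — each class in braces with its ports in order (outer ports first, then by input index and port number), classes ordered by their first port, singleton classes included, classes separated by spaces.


Treat the ports identified at w2 as solder joints: merge, then drop.
the subtree at w1 composes to {out.1, y3.1} {out.2} {out.3} {y1.1} {y1.2} {y1.3} {y3.2, y3.3} on (y1, y3); out.j = own outer ports
the subtree at w2 composes to {out.1} {out.2, y2.1} {out.3, y2.3, y3.1} {y1.1} {y1.2} {y1.3} {y2.2} {y3.2, y3.3} on (y1, y3, y2); out.j = own outer ports

{out.1} {out.2, y2.1} {out.3, y2.3, y3.1} {y1.1} {y1.2} {y1.3} {y2.2} {y3.2, y3.3}


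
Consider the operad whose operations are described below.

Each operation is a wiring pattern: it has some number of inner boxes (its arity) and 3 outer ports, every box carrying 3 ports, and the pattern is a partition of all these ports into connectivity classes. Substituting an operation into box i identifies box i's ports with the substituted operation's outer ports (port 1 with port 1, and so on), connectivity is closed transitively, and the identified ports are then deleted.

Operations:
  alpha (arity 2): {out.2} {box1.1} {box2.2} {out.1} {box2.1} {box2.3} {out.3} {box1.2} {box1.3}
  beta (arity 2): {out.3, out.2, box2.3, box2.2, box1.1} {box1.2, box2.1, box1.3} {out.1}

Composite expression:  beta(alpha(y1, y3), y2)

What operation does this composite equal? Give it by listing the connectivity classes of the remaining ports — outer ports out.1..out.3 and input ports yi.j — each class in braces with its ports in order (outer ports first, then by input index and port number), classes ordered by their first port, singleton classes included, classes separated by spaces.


{out.1} {out.2, out.3, y2.2, y2.3} {y1.1} {y1.2} {y1.3} {y2.1} {y3.1} {y3.2} {y3.3}

Reachability decides: close wires over beta-identified ports.
after alpha, the pattern on (y1, y3) reads {out.1} {out.2} {out.3} {y1.1} {y1.2} {y1.3} {y3.1} {y3.2} {y3.3} (out.j = its outer ports)
after beta, the pattern on (y1, y3, y2) reads {out.1} {out.2, out.3, y2.2, y2.3} {y1.1} {y1.2} {y1.3} {y2.1} {y3.1} {y3.2} {y3.3} (out.j = its outer ports)


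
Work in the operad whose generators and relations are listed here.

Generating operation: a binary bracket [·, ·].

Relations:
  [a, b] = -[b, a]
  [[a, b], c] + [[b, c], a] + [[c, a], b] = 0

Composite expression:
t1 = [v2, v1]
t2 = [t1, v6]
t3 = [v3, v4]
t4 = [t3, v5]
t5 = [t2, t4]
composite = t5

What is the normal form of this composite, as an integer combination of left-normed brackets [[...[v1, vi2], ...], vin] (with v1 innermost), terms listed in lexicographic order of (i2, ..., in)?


-[[[[[v1, v2], v6], v3], v4], v5] + [[[[[v1, v2], v6], v4], v3], v5] + [[[[[v1, v2], v6], v5], v3], v4] - [[[[[v1, v2], v6], v5], v4], v3]

A multilinear Lie element is pinned by v1-initial words (v1 innermost).
Composite bracket: [[[v2, v1], v6], [[v3, v4], v5]]
Each bracket splits as ab - ba, giving 32 signed words (2^5 = 32).
Collect the words opening with v1:
  sign of v1v2v6v3v4v5 is -1, so it contributes -[[[[[v1, v2], v6], v3], v4], v5]
  sign of v1v2v6v4v3v5 is +1, so it contributes +[[[[[v1, v2], v6], v4], v3], v5]
  sign of v1v2v6v5v3v4 is +1, so it contributes +[[[[[v1, v2], v6], v5], v3], v4]
  sign of v1v2v6v5v4v3 is -1, so it contributes -[[[[[v1, v2], v6], v5], v4], v3]


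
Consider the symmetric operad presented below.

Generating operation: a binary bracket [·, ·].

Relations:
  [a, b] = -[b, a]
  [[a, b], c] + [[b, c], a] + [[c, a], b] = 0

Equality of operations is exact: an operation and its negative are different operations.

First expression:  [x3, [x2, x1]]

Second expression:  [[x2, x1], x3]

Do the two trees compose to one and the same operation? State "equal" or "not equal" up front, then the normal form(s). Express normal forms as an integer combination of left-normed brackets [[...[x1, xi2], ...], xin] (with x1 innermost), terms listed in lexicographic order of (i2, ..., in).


The first expression reduces to [[x1, x2], x3]
The second expression reduces to -[[x1, x2], x3]
No match — not equal.

not equal; the first gives [[x1, x2], x3] and the second -[[x1, x2], x3]


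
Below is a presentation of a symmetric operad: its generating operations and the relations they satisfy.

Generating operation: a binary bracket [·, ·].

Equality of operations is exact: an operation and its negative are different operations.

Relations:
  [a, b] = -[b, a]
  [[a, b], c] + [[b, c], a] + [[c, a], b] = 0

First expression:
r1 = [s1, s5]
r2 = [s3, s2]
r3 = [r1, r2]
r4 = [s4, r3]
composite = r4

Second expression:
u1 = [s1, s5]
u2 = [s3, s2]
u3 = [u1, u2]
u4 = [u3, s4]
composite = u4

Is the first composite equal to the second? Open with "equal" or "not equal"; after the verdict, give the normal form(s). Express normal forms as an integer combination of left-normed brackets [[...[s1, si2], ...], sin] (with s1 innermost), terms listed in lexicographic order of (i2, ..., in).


not equal: they reduce to [[[[s1, s5], s2], s3], s4] - [[[[s1, s5], s3], s2], s4] and -[[[[s1, s5], s2], s3], s4] + [[[[s1, s5], s3], s2], s4]

The first composite normalizes to [[[[s1, s5], s2], s3], s4] - [[[[s1, s5], s3], s2], s4]
The second composite normalizes to -[[[[s1, s5], s2], s3], s4] + [[[[s1, s5], s3], s2], s4]
Different reductions; not equal.


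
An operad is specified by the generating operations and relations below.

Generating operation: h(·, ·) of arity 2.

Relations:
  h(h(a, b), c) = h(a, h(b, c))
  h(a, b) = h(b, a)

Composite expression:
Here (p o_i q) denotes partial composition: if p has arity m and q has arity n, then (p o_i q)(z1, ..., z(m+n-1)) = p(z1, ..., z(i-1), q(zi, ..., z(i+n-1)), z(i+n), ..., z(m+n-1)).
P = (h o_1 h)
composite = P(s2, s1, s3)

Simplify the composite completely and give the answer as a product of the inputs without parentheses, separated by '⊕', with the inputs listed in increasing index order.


s1 ⊕ s2 ⊕ s3

Any arrangement under h is one operation, so sort the s-inputs.
h(s2, s1) collapses to s2 ⊕ s1
h(h(s2, s1), s3) collapses to s2 ⊕ s1 ⊕ s3
sorting the factors by input index: s1 ⊕ s2 ⊕ s3


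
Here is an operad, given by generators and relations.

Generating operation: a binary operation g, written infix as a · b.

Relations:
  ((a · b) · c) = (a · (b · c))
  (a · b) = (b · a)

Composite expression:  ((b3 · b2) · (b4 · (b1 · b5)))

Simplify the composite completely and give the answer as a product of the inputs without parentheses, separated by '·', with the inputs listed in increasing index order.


b1 · b2 · b3 · b4 · b5

With g associative and commutative, the b-input set is all that matters.
(b3 · b2) spells out as b3 · b2
(b1 · b5) spells out as b1 · b5
(b4 · (b1 · b5)) spells out as b4 · b1 · b5
((b3 · b2) · (b4 · (b1 · b5))) spells out as b3 · b2 · b4 · b1 · b5
putting the inputs in ascending order: b1 · b2 · b3 · b4 · b5


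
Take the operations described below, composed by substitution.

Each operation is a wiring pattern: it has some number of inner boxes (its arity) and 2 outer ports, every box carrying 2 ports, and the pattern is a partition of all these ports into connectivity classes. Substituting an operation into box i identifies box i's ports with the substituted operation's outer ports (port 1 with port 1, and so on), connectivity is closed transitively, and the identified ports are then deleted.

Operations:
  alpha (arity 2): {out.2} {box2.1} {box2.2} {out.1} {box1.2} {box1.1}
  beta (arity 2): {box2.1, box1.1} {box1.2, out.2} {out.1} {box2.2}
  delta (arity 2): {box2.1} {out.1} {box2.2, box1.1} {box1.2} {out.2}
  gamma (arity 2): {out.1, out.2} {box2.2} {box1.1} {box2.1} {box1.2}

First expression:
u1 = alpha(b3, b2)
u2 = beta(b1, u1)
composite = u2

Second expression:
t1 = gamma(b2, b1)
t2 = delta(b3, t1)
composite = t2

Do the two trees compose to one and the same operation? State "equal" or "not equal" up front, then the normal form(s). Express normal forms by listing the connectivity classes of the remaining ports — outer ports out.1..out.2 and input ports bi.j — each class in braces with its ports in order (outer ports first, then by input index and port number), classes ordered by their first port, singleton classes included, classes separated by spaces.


The first composite normalizes to {out.1} {out.2, b1.2} {b1.1} {b2.1} {b2.2} {b3.1} {b3.2}
The second composite normalizes to {out.1} {out.2} {b1.1} {b1.2} {b2.1} {b2.2} {b3.1} {b3.2}
The forms do not match — not equal.

not equal — first {out.1} {out.2, b1.2} {b1.1} {b2.1} {b2.2} {b3.1} {b3.2}, second {out.1} {out.2} {b1.1} {b1.2} {b2.1} {b2.2} {b3.1} {b3.2}


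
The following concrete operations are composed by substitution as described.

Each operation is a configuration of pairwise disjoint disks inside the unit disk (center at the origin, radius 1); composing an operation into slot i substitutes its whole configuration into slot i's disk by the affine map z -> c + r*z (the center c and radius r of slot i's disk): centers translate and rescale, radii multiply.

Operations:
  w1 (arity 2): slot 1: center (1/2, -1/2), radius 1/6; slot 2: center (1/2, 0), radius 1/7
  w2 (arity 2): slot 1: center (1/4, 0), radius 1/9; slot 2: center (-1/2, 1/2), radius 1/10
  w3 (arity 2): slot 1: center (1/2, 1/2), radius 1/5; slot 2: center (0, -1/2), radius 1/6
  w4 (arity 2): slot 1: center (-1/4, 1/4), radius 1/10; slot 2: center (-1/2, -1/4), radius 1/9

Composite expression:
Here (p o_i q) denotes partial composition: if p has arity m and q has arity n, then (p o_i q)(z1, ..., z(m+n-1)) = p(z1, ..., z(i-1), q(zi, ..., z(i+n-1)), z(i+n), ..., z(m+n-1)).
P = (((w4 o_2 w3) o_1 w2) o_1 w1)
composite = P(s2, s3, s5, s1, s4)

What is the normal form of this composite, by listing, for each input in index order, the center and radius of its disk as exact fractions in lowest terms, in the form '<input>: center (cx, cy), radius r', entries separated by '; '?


Only the slot chain above each s matters under w4; compose those maps.
s2: after 3 affine steps, its disk has center (-79/360, 11/45), radius 1/540
s3: after 3 affine steps, its disk has center (-79/360, 1/4), radius 1/630
s5: after 2 affine steps, its disk has center (-3/10, 3/10), radius 1/100
s1: after 2 affine steps, its disk has center (-4/9, -7/36), radius 1/45
s4: after 2 affine steps, its disk has center (-1/2, -11/36), radius 1/54

s1: center (-4/9, -7/36), radius 1/45; s2: center (-79/360, 11/45), radius 1/540; s3: center (-79/360, 1/4), radius 1/630; s4: center (-1/2, -11/36), radius 1/54; s5: center (-3/10, 3/10), radius 1/100


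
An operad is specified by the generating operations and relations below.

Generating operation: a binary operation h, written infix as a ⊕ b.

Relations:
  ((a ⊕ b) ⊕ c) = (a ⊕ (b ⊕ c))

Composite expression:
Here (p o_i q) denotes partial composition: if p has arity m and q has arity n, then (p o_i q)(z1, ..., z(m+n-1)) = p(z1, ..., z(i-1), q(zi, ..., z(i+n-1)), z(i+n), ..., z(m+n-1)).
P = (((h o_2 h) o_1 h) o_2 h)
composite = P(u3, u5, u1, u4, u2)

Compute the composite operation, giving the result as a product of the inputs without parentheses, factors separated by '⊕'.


u3 ⊕ u5 ⊕ u1 ⊕ u4 ⊕ u2

Every regrouping of h is equal, so read the u-inputs in written order.
(u5 ⊕ u1) linearizes to u5 ⊕ u1
(u3 ⊕ (u5 ⊕ u1)) linearizes to u3 ⊕ u5 ⊕ u1
(u4 ⊕ u2) linearizes to u4 ⊕ u2
((u3 ⊕ (u5 ⊕ u1)) ⊕ (u4 ⊕ u2)) linearizes to u3 ⊕ u5 ⊕ u1 ⊕ u4 ⊕ u2


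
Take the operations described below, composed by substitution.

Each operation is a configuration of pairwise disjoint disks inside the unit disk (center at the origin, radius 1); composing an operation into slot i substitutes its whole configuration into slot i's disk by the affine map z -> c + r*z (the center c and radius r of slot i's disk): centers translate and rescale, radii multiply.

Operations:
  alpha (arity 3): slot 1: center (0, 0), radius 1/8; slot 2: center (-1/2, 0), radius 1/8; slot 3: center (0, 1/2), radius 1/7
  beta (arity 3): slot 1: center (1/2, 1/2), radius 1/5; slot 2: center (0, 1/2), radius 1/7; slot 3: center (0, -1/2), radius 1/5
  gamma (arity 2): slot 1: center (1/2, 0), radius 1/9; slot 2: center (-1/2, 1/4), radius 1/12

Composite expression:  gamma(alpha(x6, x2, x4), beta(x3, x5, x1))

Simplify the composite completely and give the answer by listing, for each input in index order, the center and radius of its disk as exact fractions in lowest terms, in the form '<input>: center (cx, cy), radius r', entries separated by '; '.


x1: center (-1/2, 5/24), radius 1/60; x2: center (4/9, 0), radius 1/72; x3: center (-11/24, 7/24), radius 1/60; x4: center (1/2, 1/18), radius 1/63; x5: center (-1/2, 7/24), radius 1/84; x6: center (1/2, 0), radius 1/72

Follow each x-input down from gamma: c' goes to c + r*c', radius to r*r'.
input x6: composing its 2 substitution steps yields center (1/2, 0), radius 1/72
input x2: composing its 2 substitution steps yields center (4/9, 0), radius 1/72
input x4: composing its 2 substitution steps yields center (1/2, 1/18), radius 1/63
input x3: composing its 2 substitution steps yields center (-11/24, 7/24), radius 1/60
input x5: composing its 2 substitution steps yields center (-1/2, 7/24), radius 1/84
input x1: composing its 2 substitution steps yields center (-1/2, 5/24), radius 1/60


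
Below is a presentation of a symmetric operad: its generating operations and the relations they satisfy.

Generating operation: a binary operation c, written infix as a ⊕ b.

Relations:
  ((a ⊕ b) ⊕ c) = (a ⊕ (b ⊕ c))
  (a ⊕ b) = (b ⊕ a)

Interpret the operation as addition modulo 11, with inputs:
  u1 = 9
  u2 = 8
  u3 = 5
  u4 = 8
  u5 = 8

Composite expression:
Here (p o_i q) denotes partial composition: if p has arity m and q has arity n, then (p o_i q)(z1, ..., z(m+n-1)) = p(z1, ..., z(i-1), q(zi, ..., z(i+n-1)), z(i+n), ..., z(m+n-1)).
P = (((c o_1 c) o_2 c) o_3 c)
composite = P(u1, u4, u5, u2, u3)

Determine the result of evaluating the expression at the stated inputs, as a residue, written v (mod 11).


5 (mod 11)


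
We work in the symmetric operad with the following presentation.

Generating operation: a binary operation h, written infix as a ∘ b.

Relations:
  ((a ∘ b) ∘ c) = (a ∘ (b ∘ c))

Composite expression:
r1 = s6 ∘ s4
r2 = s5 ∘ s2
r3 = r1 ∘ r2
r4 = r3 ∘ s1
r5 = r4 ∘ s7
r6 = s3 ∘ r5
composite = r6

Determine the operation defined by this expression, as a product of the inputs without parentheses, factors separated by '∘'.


s3 ∘ s6 ∘ s4 ∘ s5 ∘ s2 ∘ s1 ∘ s7

Key point: h is associative — brackets drop, the s-order remains.
(s6 ∘ s4) collapses to s6 ∘ s4
(s5 ∘ s2) collapses to s5 ∘ s2
((s6 ∘ s4) ∘ (s5 ∘ s2)) collapses to s6 ∘ s4 ∘ s5 ∘ s2
(((s6 ∘ s4) ∘ (s5 ∘ s2)) ∘ s1) collapses to s6 ∘ s4 ∘ s5 ∘ s2 ∘ s1
((((s6 ∘ s4) ∘ (s5 ∘ s2)) ∘ s1) ∘ s7) collapses to s6 ∘ s4 ∘ s5 ∘ s2 ∘ s1 ∘ s7
(s3 ∘ ((((s6 ∘ s4) ∘ (s5 ∘ s2)) ∘ s1) ∘ s7)) collapses to s3 ∘ s6 ∘ s4 ∘ s5 ∘ s2 ∘ s1 ∘ s7


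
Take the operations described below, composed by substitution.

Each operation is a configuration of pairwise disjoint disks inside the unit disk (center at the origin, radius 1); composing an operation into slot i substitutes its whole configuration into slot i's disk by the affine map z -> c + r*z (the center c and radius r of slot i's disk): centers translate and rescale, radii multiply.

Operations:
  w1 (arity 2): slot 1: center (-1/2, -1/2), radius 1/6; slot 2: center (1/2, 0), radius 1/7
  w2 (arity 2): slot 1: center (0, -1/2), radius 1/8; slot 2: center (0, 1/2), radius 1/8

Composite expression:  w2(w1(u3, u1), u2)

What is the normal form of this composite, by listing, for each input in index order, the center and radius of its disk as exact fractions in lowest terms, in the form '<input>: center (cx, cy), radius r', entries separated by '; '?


Each u-disk chains the slot maps above it in w2; radii multiply.
input u3: applying the 2 nested substitutions gives center (-1/16, -9/16), radius 1/48
input u1: applying the 2 nested substitutions gives center (1/16, -1/2), radius 1/56
input u2: applying the 1 nested substitution gives center (0, 1/2), radius 1/8

u1: center (1/16, -1/2), radius 1/56; u2: center (0, 1/2), radius 1/8; u3: center (-1/16, -9/16), radius 1/48


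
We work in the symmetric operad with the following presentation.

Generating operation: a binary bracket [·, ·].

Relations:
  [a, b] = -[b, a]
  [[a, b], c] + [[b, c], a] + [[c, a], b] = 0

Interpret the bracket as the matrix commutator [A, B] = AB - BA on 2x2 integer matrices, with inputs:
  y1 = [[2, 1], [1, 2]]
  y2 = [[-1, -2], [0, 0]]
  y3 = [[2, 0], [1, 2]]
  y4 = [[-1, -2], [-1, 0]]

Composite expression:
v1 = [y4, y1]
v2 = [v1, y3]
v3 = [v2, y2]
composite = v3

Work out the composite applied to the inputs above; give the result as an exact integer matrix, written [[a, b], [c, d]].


[[4, 4], [-2, -4]]

[y4, y1] = [[-1, -1], [1, 1]]
[[y4, y1], y3] = [[-1, 0], [2, 1]]
[[[y4, y1], y3], y2] = [[4, 4], [-2, -4]]


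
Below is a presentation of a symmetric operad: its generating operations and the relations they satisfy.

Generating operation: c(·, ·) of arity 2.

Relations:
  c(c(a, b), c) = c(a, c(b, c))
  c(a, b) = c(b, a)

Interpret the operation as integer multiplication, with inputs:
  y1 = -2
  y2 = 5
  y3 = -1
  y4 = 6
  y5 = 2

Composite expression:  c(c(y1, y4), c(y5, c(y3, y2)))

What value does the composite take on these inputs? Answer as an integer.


c(y1, y4) = -12
c(y3, y2) = -5
c(y5, c(y3, y2)) = -10
c(c(y1, y4), c(y5, c(y3, y2))) = 120

120


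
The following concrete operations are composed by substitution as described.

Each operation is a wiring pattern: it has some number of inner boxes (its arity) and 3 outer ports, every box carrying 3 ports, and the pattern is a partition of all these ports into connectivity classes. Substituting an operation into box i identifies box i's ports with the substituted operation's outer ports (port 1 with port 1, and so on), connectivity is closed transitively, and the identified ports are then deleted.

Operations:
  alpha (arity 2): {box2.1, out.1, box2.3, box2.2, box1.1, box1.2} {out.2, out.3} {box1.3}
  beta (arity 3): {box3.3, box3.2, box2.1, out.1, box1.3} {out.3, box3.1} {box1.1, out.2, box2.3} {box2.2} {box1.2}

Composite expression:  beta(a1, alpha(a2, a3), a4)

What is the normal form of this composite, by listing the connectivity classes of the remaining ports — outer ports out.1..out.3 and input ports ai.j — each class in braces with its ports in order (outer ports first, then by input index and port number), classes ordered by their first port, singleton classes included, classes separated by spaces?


{out.1, a1.3, a2.1, a2.2, a3.1, a3.2, a3.3, a4.2, a4.3} {out.2, a1.1} {out.3, a4.1} {a1.2} {a2.3}

After gluing at beta, chains via deleted ports link the a-ports.
alpha over (a2, a3) gives {out.1, a2.1, a2.2, a3.1, a3.2, a3.3} {out.2, out.3} {a2.3}, out.j being that stage's outer ports
beta over (a1, a2, a3, a4) gives {out.1, a1.3, a2.1, a2.2, a3.1, a3.2, a3.3, a4.2, a4.3} {out.2, a1.1} {out.3, a4.1} {a1.2} {a2.3}, out.j being that stage's outer ports


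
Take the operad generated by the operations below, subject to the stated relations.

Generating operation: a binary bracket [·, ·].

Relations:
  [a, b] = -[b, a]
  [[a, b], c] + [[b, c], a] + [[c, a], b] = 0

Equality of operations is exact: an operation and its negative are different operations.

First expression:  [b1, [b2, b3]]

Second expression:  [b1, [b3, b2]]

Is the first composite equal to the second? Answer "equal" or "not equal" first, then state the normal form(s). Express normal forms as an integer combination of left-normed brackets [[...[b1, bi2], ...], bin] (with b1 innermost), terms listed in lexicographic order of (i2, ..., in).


not equal: they reduce to [[b1, b2], b3] - [[b1, b3], b2] and -[[b1, b2], b3] + [[b1, b3], b2]

Normal form of the first expression: [[b1, b2], b3] - [[b1, b3], b2]
Normal form of the second expression: -[[b1, b2], b3] + [[b1, b3], b2]
Different reductions; not equal.


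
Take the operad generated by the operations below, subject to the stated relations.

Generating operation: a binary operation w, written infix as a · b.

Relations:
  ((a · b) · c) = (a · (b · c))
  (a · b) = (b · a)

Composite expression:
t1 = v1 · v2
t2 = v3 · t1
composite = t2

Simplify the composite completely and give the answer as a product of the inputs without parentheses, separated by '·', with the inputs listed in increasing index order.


v1 · v2 · v3

Shape and order are irrelevant to w; the v-input set decides.
(v1 · v2) spells out as v1 · v2
(v3 · (v1 · v2)) spells out as v3 · v1 · v2
the factors in increasing index order: v1 · v2 · v3


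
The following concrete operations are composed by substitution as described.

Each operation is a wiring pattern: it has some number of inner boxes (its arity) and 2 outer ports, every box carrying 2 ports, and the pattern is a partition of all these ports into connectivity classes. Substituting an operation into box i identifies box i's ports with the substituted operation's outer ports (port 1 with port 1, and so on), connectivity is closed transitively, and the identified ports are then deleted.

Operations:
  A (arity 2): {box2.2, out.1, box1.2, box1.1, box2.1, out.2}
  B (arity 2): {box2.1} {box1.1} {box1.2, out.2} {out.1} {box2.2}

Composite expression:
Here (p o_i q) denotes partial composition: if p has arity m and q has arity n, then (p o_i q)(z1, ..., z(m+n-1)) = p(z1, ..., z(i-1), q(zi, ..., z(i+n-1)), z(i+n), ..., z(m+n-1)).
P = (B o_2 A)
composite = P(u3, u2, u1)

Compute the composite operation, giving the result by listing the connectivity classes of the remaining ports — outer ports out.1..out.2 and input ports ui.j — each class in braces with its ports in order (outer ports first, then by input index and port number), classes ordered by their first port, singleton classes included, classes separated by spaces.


{out.1} {out.2, u3.2} {u1.1, u1.2, u2.1, u2.2} {u3.1}

After gluing at B, chains via deleted ports link the u-ports.
A over (u2, u1) gives {out.1, out.2, u1.1, u1.2, u2.1, u2.2}, out.j being that stage's outer ports
B over (u3, u2, u1) gives {out.1} {out.2, u3.2} {u1.1, u1.2, u2.1, u2.2} {u3.1}, out.j being that stage's outer ports


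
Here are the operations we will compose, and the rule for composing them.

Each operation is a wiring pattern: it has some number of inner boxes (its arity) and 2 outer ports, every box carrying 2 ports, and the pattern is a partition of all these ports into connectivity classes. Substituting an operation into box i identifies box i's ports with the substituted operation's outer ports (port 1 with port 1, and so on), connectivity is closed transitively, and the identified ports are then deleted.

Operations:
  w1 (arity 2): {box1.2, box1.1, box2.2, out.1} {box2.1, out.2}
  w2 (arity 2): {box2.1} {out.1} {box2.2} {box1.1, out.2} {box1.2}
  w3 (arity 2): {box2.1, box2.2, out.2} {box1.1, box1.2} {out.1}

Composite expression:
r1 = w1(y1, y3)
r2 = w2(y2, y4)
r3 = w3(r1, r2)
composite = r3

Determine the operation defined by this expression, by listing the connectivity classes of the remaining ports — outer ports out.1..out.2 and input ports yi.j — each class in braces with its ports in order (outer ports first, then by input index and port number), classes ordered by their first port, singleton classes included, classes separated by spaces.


{out.1} {out.2, y2.1} {y1.1, y1.2, y3.1, y3.2} {y2.2} {y4.1} {y4.2}


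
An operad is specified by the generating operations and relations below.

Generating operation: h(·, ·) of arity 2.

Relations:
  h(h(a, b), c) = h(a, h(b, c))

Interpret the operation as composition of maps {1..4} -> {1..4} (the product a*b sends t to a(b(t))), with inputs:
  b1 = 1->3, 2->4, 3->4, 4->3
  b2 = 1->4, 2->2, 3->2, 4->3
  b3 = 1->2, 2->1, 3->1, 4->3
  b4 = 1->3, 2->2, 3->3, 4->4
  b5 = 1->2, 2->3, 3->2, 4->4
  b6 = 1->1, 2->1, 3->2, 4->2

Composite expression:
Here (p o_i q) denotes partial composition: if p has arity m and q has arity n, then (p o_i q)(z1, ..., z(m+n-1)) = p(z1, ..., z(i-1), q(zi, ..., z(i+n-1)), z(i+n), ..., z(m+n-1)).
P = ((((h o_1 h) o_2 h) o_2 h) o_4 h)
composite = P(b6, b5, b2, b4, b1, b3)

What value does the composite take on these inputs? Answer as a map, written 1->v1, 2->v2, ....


1->1, 2->2, 3->2, 4->1

h(b5, b2) = 1->4, 2->3, 3->3, 4->2
h(b4, b1) = 1->3, 2->4, 3->4, 4->3
h(h(b5, b2), h(b4, b1)) = 1->3, 2->2, 3->2, 4->3
h(b6, h(h(b5, b2), h(b4, b1))) = 1->2, 2->1, 3->1, 4->2
h(h(b6, h(h(b5, b2), h(b4, b1))), b3) = 1->1, 2->2, 3->2, 4->1


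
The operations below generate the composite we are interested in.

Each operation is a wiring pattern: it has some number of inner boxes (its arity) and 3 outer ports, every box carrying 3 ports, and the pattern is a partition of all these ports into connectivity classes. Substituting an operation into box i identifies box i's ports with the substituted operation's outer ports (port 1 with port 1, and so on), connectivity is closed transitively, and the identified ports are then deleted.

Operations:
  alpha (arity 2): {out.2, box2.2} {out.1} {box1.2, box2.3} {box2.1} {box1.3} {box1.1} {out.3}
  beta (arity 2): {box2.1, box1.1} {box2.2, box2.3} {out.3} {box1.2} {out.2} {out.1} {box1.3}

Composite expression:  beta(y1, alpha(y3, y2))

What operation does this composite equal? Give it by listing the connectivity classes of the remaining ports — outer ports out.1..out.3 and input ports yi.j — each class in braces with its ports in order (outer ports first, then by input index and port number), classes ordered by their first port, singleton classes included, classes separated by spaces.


Connectivity passes through glued beta-boundaries; trace each wire chain.
stage alpha: inputs (y3, y2), connectivity {out.1} {out.2, y2.2} {out.3} {y2.1} {y2.3, y3.2} {y3.1} {y3.3}, out.j its boundary
stage beta: inputs (y1, y3, y2), connectivity {out.1} {out.2} {out.3} {y1.1} {y1.2} {y1.3} {y2.1} {y2.2} {y2.3, y3.2} {y3.1} {y3.3}, out.j its boundary

{out.1} {out.2} {out.3} {y1.1} {y1.2} {y1.3} {y2.1} {y2.2} {y2.3, y3.2} {y3.1} {y3.3}


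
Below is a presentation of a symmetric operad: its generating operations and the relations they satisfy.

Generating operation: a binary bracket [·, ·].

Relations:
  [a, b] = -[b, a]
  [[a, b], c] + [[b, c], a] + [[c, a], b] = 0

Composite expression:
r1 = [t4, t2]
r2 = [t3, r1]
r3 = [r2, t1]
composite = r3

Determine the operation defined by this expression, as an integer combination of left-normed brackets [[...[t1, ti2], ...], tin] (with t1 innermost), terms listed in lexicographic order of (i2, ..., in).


-[[[t1, t2], t4], t3] + [[[t1, t3], t2], t4] - [[[t1, t3], t4], t2] + [[[t1, t4], t2], t3]

Antisymmetry and Jacobi reduce to t1-anchored left-normed brackets.
Composite bracket: [[t3, [t4, t2]], t1]
The bracket unfolds into 8 signed words via [a, b] = ab - ba (2^3 = 8).
Collect the words opening with t1:
  sign of t1t2t4t3 is -1, so it contributes -[[[t1, t2], t4], t3]
  sign of t1t3t2t4 is +1, so it contributes +[[[t1, t3], t2], t4]
  sign of t1t3t4t2 is -1, so it contributes -[[[t1, t3], t4], t2]
  sign of t1t4t2t3 is +1, so it contributes +[[[t1, t4], t2], t3]


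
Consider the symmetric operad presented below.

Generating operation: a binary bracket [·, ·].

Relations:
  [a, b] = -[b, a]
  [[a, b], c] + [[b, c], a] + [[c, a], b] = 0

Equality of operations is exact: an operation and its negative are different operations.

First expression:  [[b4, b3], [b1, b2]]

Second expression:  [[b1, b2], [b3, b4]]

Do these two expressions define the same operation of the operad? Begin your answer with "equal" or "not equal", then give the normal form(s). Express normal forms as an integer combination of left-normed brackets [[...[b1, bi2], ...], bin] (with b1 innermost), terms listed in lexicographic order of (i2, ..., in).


equal — both sides give [[[b1, b2], b3], b4] - [[[b1, b2], b4], b3]

In normal form, the first expression is [[[b1, b2], b3], b4] - [[[b1, b2], b4], b3]
In normal form, the second expression is [[[b1, b2], b3], b4] - [[[b1, b2], b4], b3]
One common form — equal.


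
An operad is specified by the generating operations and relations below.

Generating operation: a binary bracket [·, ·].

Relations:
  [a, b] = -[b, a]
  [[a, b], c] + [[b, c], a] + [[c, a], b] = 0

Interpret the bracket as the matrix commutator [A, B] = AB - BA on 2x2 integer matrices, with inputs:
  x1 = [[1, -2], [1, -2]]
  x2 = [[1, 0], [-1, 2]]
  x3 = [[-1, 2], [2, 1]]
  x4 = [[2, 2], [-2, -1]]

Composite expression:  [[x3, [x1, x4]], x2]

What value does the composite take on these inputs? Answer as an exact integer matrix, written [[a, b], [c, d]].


[x1, x4] = [[2, 12], [9, -2]]
[x3, [x1, x4]] = [[-6, -32], [26, 6]]
[[x3, [x1, x4]], x2] = [[32, -32], [-38, -32]]

[[32, -32], [-38, -32]]


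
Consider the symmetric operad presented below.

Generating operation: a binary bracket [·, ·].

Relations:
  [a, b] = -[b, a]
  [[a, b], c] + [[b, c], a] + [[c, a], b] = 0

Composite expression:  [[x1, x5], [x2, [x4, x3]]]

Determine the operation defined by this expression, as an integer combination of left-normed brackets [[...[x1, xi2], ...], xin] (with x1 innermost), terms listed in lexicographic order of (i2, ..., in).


In the tensor algebra, words opening x1 carry the x1-anchored form.
Composite bracket: [[x1, x5], [x2, [x4, x3]]]
Full expansion: 16 signed words from ab - ba (2^4 = 16).
Words beginning with x1 determine it all:
  word x1x5x2x3x4 has sign -1, contributing -[[[[x1, x5], x2], x3], x4]
  word x1x5x2x4x3 has sign +1, contributing +[[[[x1, x5], x2], x4], x3]
  word x1x5x3x4x2 has sign +1, contributing +[[[[x1, x5], x3], x4], x2]
  word x1x5x4x3x2 has sign -1, contributing -[[[[x1, x5], x4], x3], x2]

-[[[[x1, x5], x2], x3], x4] + [[[[x1, x5], x2], x4], x3] + [[[[x1, x5], x3], x4], x2] - [[[[x1, x5], x4], x3], x2]


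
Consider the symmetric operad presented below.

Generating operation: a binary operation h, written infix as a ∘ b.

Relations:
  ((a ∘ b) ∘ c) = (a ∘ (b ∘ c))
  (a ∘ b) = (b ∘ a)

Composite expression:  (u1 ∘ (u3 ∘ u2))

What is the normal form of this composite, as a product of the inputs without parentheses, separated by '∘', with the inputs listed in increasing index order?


Key point: h commutes, so take the u-inputs in any fixed order.
(u3 ∘ u2) spells out as u3 ∘ u2
(u1 ∘ (u3 ∘ u2)) spells out as u1 ∘ u3 ∘ u2
rearranged into index order: u1 ∘ u2 ∘ u3

u1 ∘ u2 ∘ u3


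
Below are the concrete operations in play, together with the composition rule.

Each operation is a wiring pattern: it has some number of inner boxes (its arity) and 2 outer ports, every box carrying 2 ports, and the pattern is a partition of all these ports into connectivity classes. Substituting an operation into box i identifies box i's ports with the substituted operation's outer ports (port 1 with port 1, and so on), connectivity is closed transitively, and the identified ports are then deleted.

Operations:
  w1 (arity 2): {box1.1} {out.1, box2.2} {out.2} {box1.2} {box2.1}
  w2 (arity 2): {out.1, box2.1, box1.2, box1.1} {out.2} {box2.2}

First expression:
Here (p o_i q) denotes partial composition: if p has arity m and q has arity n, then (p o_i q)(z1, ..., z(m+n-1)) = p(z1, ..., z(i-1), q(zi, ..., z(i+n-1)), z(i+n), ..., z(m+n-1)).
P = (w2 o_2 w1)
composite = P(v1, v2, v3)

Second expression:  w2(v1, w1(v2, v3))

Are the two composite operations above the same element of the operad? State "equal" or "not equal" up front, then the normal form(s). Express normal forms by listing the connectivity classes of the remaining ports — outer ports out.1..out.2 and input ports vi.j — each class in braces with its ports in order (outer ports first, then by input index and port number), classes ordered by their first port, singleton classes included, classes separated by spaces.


In normal form, the first expression is {out.1, v1.1, v1.2, v3.2} {out.2} {v2.1} {v2.2} {v3.1}
In normal form, the second expression is {out.1, v1.1, v1.2, v3.2} {out.2} {v2.1} {v2.2} {v3.1}
Same normal form: equal.

equal; both compose to {out.1, v1.1, v1.2, v3.2} {out.2} {v2.1} {v2.2} {v3.1}


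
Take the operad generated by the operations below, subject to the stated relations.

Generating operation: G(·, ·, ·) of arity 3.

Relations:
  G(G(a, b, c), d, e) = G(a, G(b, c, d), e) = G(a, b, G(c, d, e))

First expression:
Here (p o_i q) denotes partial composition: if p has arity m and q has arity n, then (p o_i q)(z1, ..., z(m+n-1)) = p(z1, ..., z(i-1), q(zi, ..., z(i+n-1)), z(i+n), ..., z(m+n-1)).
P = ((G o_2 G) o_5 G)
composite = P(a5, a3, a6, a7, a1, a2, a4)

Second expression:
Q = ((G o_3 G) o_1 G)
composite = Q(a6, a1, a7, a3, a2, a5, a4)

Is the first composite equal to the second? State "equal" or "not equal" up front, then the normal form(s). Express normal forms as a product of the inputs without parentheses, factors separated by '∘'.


not equal; the first gives a5 ∘ a3 ∘ a6 ∘ a7 ∘ a1 ∘ a2 ∘ a4 and the second a6 ∘ a1 ∘ a7 ∘ a3 ∘ a2 ∘ a5 ∘ a4

In normal form, the first expression is a5 ∘ a3 ∘ a6 ∘ a7 ∘ a1 ∘ a2 ∘ a4
In normal form, the second expression is a6 ∘ a1 ∘ a7 ∘ a3 ∘ a2 ∘ a5 ∘ a4
Different reductions; not equal.


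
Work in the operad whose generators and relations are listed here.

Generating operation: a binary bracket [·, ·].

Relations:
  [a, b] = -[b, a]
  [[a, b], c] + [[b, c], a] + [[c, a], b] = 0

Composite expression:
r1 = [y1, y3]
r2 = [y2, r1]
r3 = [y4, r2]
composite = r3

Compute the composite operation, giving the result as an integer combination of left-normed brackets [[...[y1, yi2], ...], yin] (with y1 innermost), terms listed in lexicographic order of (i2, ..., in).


[[[y1, y3], y2], y4]

Skip Jacobi rewriting: expand, keep y1-initial words, read off terms.
Composite bracket: [y4, [y2, [y1, y3]]]
Under [a, b] = ab - ba we get 8 signed associative words (2^3 = 8).
Coefficients come from the y1-initial words:
  word y1y3y2y4 has sign +1, contributing +[[[y1, y3], y2], y4]
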